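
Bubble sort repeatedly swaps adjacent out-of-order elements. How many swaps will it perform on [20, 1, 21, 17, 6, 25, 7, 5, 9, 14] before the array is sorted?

Minimum adjacent swaps = number of inversions (each swap of adjacent out-of-order elements removes one inversion and no swap can remove more).
Count inversions — for each element, later elements that are smaller:
20: 1, 17, 6, 7, 5, 9, 14 → 7
1: none → 0
21: 17, 6, 7, 5, 9, 14 → 6
17: 6, 7, 5, 9, 14 → 5
6: 5 → 1
25: 7, 5, 9, 14 → 4
7: 5 → 1
5: none → 0
9: none → 0
14: none → 0
Total inversions: 7 + 0 + 6 + 5 + 1 + 4 + 1 + 0 + 0 + 0 = 24

24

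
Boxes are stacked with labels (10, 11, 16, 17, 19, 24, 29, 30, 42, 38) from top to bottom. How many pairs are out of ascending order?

There is 1 inversion.

For each element, count later entries that are smaller:
10 → none → 0
11 → none → 0
16 → none → 0
17 → none → 0
19 → none → 0
24 → none → 0
29 → none → 0
30 → none → 0
42 → 38 → 1
38 → none → 0
Sum: 0 + 0 + 0 + 0 + 0 + 0 + 0 + 0 + 1 + 0 = 1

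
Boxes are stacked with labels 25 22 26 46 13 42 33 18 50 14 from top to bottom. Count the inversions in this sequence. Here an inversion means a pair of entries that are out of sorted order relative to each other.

For each element, count later entries that are smaller:
25: 4
22: 3
26: 3
46: 5
13: 0
42: 3
33: 2
18: 1
50: 1
14: 0
Sum: 4 + 3 + 3 + 5 + 0 + 3 + 2 + 1 + 1 + 0 = 22

22 inversions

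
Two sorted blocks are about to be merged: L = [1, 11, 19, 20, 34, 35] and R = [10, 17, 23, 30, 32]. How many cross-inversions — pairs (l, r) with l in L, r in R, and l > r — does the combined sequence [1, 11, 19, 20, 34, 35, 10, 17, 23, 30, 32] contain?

Count, for every r in R, how many entries of L exceed r:
r = 10: 11, 19, 20, 34, 35 → 5
r = 17: 19, 20, 34, 35 → 4
r = 23: 34, 35 → 2
r = 30: 34, 35 → 2
r = 32: 34, 35 → 2
Cross-inversions: 5 + 4 + 2 + 2 + 2 = 15

15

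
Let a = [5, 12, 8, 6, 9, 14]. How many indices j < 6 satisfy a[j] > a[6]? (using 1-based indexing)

The element at index 6 is 14.
Elements before it: 5, 12, 8, 6, 9
None of them are larger than 14.

0 such elements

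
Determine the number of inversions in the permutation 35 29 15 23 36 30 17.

For each element, count later entries that are smaller:
35 → 29, 15, 23, 30, 17 → 5
29 → 15, 23, 17 → 3
15 → none → 0
23 → 17 → 1
36 → 30, 17 → 2
30 → 17 → 1
17 → none → 0
Sum: 5 + 3 + 0 + 1 + 2 + 1 + 0 = 12

12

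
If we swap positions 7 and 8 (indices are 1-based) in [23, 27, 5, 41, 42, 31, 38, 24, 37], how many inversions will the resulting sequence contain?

13 inversions

Positions 7 and 8 hold 38 and 24; after swapping, the array is [23, 27, 5, 41, 42, 31, 24, 38, 37].
Count, for each position, how many later elements it exceeds:
23: 1
27: 2
5: 0
41: 4
42: 4
31: 1
24: 0
38: 1
37: 0
Sum: 1 + 2 + 0 + 4 + 4 + 1 + 0 + 1 + 0 = 13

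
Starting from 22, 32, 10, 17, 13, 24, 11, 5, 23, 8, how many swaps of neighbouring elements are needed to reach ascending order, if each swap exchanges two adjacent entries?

30 adjacent swaps

The minimum number of adjacent swaps to sort an array equals its inversion count, since every such swap removes exactly one inversion.
Count inversions — for each element, later elements that are smaller:
22: 10, 17, 13, 11, 5, 8 → 6
32: 10, 17, 13, 24, 11, 5, 23, 8 → 8
10: 5, 8 → 2
17: 13, 11, 5, 8 → 4
13: 11, 5, 8 → 3
24: 11, 5, 23, 8 → 4
11: 5, 8 → 2
5: none → 0
23: 8 → 1
8: none → 0
Total inversions: 6 + 8 + 2 + 4 + 3 + 4 + 2 + 0 + 1 + 0 = 30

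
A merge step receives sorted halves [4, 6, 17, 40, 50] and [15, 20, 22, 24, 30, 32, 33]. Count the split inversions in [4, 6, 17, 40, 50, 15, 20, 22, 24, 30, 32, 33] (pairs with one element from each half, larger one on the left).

Take each right-half value and tally the left-half values above it:
r = 15: 17, 40, 50 → 3
r = 20: 40, 50 → 2
r = 22: 40, 50 → 2
r = 24: 40, 50 → 2
r = 30: 40, 50 → 2
r = 32: 40, 50 → 2
r = 33: 40, 50 → 2
Cross-inversions: 3 + 2 + 2 + 2 + 2 + 2 + 2 = 15

15 split inversions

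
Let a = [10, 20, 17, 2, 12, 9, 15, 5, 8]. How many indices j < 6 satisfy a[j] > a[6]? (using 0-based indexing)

The element at index 6 is 15.
Elements before it: 10, 20, 17, 2, 12, 9
Those larger than 15: 20, 17

2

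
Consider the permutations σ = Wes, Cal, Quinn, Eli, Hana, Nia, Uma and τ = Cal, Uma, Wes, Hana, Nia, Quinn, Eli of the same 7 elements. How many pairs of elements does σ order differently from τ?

10

Assign each item its position (1..7) in the first ordering, then rewrite the second ordering as that position sequence:
positions: Wes→1, Cal→2, Quinn→3, Eli→4, Hana→5, Nia→6, Uma→7
second ordering as positions: [2, 7, 1, 5, 6, 3, 4]
Discordant pairs = inversions in this position sequence.
2: 1 → 1
7: 1, 5, 6, 3, 4 → 5
1: 0
5: 3, 4 → 2
6: 3, 4 → 2
3: 0
4: 0
Total: 1 + 5 + 0 + 2 + 2 + 0 + 0 = 10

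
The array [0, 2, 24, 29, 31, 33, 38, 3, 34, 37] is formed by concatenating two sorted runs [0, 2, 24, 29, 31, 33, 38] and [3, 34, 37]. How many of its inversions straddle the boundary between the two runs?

For each element r of the right run, count left-run elements greater than r:
r = 3: 24, 29, 31, 33, 38 → 5
r = 34: 38 → 1
r = 37: 38 → 1
Cross-inversions: 5 + 1 + 1 = 7

There are 7 split inversions.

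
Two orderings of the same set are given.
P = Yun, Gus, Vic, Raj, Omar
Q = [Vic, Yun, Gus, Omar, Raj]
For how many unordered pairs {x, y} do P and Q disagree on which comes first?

Assign each item its position (1..5) in the first ordering, then rewrite the second ordering as that position sequence:
positions: Yun→1, Gus→2, Vic→3, Raj→4, Omar→5
second ordering as positions: [3, 1, 2, 5, 4]
Discordant pairs = inversions in this position sequence.
3: 1, 2 → 2
1: 0
2: 0
5: 4 → 1
4: 0
Total: 2 + 0 + 0 + 1 + 0 = 3

3 disagreeing pairs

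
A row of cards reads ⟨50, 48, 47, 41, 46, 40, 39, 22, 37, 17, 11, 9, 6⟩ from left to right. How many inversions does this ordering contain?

For each element, count later entries that are smaller:
50 → 48, 47, 41, 46, 40, 39, 22, 37, 17, 11, 9, 6 → 12
48 → 47, 41, 46, 40, 39, 22, 37, 17, 11, 9, 6 → 11
47 → 41, 46, 40, 39, 22, 37, 17, 11, 9, 6 → 10
41 → 40, 39, 22, 37, 17, 11, 9, 6 → 8
46 → 40, 39, 22, 37, 17, 11, 9, 6 → 8
40 → 39, 22, 37, 17, 11, 9, 6 → 7
39 → 22, 37, 17, 11, 9, 6 → 6
22 → 17, 11, 9, 6 → 4
37 → 17, 11, 9, 6 → 4
17 → 11, 9, 6 → 3
11 → 9, 6 → 2
9 → 6 → 1
6 → none → 0
Sum: 12 + 11 + 10 + 8 + 8 + 7 + 6 + 4 + 4 + 3 + 2 + 1 + 0 = 76

76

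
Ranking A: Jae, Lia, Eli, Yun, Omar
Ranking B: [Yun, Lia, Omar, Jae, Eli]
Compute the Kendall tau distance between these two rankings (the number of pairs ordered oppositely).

6

Assign each item its position (1..5) in the first ordering, then rewrite the second ordering as that position sequence:
positions: Jae→1, Lia→2, Eli→3, Yun→4, Omar→5
second ordering as positions: [4, 2, 5, 1, 3]
Discordant pairs = inversions in this position sequence.
4: 2, 1, 3 → 3
2: 1 → 1
5: 1, 3 → 2
1: 0
3: 0
Total: 3 + 1 + 2 + 0 + 0 = 6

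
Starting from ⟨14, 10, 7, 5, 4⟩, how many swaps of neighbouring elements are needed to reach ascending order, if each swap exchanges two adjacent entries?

10

The minimum number of adjacent swaps to sort an array equals its inversion count, since every such swap removes exactly one inversion.
Count inversions — for each element, later elements that are smaller:
14: 10, 7, 5, 4 → 4
10: 7, 5, 4 → 3
7: 5, 4 → 2
5: 4 → 1
4: none → 0
Total inversions: 4 + 3 + 2 + 1 + 0 = 10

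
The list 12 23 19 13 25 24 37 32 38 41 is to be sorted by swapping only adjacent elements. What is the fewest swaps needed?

5

Each adjacent swap fixes exactly one inversion, so the minimum swap count equals the number of inversions.
Count inversions — for each element, later elements that are smaller:
12: none → 0
23: 19, 13 → 2
19: 13 → 1
13: none → 0
25: 24 → 1
24: none → 0
37: 32 → 1
32: none → 0
38: none → 0
41: none → 0
Total inversions: 0 + 2 + 1 + 0 + 1 + 0 + 1 + 0 + 0 + 0 = 5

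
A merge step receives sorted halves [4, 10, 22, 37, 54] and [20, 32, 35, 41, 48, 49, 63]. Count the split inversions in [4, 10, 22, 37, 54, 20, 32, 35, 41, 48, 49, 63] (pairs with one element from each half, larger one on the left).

Take each right-half value and tally the left-half values above it:
r = 20: 22, 37, 54 → 3
r = 32: 37, 54 → 2
r = 35: 37, 54 → 2
r = 41: 54 → 1
r = 48: 54 → 1
r = 49: 54 → 1
r = 63: none → 0
Cross-inversions: 3 + 2 + 2 + 1 + 1 + 1 + 0 = 10

10 cross-inversions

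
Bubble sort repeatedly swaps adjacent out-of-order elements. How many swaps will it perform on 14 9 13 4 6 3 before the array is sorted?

Minimum adjacent swaps = number of inversions (each swap of adjacent out-of-order elements removes one inversion and no swap can remove more).
Count inversions — for each element, later elements that are smaller:
14: 9, 13, 4, 6, 3 → 5
9: 4, 6, 3 → 3
13: 4, 6, 3 → 3
4: 3 → 1
6: 3 → 1
3: none → 0
Total inversions: 5 + 3 + 3 + 1 + 1 + 0 = 13

13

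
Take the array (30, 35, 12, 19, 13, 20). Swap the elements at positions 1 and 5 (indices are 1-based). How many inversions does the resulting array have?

6

Positions 1 and 5 hold 30 and 13; after swapping, the array is [13, 35, 12, 19, 30, 20].
Sweep left to right; for each value list the smaller values that follow it:
13: 1
35: 4
12: 0
19: 0
30: 1
20: 0
Sum: 1 + 4 + 0 + 0 + 1 + 0 = 6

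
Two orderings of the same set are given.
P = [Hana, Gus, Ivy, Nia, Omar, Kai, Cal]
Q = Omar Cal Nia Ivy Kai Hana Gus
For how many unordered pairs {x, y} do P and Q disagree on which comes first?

Assign each item its position (1..7) in the first ordering, then rewrite the second ordering as that position sequence:
positions: Hana→1, Gus→2, Ivy→3, Nia→4, Omar→5, Kai→6, Cal→7
second ordering as positions: [5, 7, 4, 3, 6, 1, 2]
Discordant pairs = inversions in this position sequence.
5: 4, 3, 1, 2 → 4
7: 4, 3, 6, 1, 2 → 5
4: 3, 1, 2 → 3
3: 1, 2 → 2
6: 1, 2 → 2
1: 0
2: 0
Total: 4 + 5 + 3 + 2 + 2 + 0 + 0 = 16

16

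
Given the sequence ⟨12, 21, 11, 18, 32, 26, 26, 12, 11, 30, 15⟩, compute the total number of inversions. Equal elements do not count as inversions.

Element-by-element contributions:
12 → 11, 11 → 2
21 → 11, 18, 12, 11, 15 → 5
11 → none → 0
18 → 12, 11, 15 → 3
32 → 26, 26, 12, 11, 30, 15 → 6
26 → 12, 11, 15 → 3
26 → 12, 11, 15 → 3
12 → 11 → 1
11 → none → 0
30 → 15 → 1
15 → none → 0
Sum: 2 + 5 + 0 + 3 + 6 + 3 + 3 + 1 + 0 + 1 + 0 = 24

24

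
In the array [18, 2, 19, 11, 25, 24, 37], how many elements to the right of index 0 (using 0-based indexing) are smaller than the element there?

The element at index 0 is 18.
Elements after it: 2, 19, 11, 25, 24, 37
Those smaller than 18: 2, 11

2 such elements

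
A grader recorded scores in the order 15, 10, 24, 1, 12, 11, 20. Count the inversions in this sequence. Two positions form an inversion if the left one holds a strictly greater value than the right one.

Inversion pairs (indices are 1-based):
(1,2): 15 > 10
(1,4): 15 > 1
(1,5): 15 > 12
(1,6): 15 > 11
(2,4): 10 > 1
(3,4): 24 > 1
(3,5): 24 > 12
(3,6): 24 > 11
(3,7): 24 > 20
(5,6): 12 > 11
That's 10 pairs.

There are 10 inversions.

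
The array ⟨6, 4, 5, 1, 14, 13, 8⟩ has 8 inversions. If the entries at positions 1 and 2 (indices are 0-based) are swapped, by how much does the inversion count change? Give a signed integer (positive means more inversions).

+1

Positions 1 and 2 hold 4 and 5; after swapping, the array is [6, 5, 4, 1, 14, 13, 8].
Element-by-element contributions:
6: 3
5: 2
4: 1
1: 0
14: 2
13: 1
8: 0
Sum: 3 + 2 + 1 + 0 + 2 + 1 + 0 = 9
Change: 9 − 8 = +1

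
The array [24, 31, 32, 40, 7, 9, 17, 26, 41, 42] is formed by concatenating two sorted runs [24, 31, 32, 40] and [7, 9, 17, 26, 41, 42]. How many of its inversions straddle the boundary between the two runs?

Count, for every r in R, how many entries of L exceed r:
r = 7: 24, 31, 32, 40 → 4
r = 9: 24, 31, 32, 40 → 4
r = 17: 24, 31, 32, 40 → 4
r = 26: 31, 32, 40 → 3
r = 41: none → 0
r = 42: none → 0
Cross-inversions: 4 + 4 + 4 + 3 + 0 + 0 = 15

15 split inversions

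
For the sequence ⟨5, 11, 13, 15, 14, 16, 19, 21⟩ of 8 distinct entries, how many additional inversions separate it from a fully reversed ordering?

Maximum inversions for 8 distinct elements is C(8, 2) = 8·7/2 = 28.
Current inversions — for each element, count later smaller elements:
5: 0
11: 0
13: 0
15: 1
14: 0
16: 0
19: 0
21: 0
Current total: 0 + 0 + 0 + 1 + 0 + 0 + 0 + 0 = 1
Shortfall: 28 − 1 = 27

27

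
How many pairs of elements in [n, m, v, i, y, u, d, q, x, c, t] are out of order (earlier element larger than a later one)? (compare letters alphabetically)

There are 29 inversions.

Count, for each position, how many later elements it exceeds:
n → m, i, d, c → 4
m → i, d, c → 3
v → i, u, d, q, c, t → 6
i → d, c → 2
y → u, d, q, x, c, t → 6
u → d, q, c, t → 4
d → c → 1
q → c → 1
x → c, t → 2
c → none → 0
t → none → 0
Sum: 4 + 3 + 6 + 2 + 6 + 4 + 1 + 1 + 2 + 0 + 0 = 29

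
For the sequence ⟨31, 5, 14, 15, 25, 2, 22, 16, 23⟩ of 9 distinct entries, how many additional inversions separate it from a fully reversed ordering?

20

Maximum inversions for 9 distinct elements is C(9, 2) = 9·8/2 = 36.
Current inversions — for each element, count later smaller elements:
31: 8
5: 1
14: 1
15: 1
25: 4
2: 0
22: 1
16: 0
23: 0
Current total: 8 + 1 + 1 + 1 + 4 + 0 + 1 + 0 + 0 = 16
Shortfall: 36 − 16 = 20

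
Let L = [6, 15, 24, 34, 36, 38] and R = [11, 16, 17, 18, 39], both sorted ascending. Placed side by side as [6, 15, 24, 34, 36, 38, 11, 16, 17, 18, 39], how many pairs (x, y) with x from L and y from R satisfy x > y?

Count, for every r in R, how many entries of L exceed r:
r = 11: 15, 24, 34, 36, 38 → 5
r = 16: 24, 34, 36, 38 → 4
r = 17: 24, 34, 36, 38 → 4
r = 18: 24, 34, 36, 38 → 4
r = 39: none → 0
Cross-inversions: 5 + 4 + 4 + 4 + 0 = 17

17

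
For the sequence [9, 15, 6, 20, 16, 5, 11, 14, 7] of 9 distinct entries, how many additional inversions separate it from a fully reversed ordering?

16

Maximum inversions for 9 distinct elements is C(9, 2) = 9·8/2 = 36.
Current inversions — for each element, count later smaller elements:
9: 3
15: 5
6: 1
20: 5
16: 4
5: 0
11: 1
14: 1
7: 0
Current total: 3 + 5 + 1 + 5 + 4 + 0 + 1 + 1 + 0 = 20
Shortfall: 36 − 20 = 16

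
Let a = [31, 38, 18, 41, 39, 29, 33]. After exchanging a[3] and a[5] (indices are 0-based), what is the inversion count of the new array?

Inversions: 7

Positions 3 and 5 hold 41 and 29; after swapping, the array is [31, 38, 18, 29, 39, 41, 33].
For each element, count later entries that are smaller:
31 → 18, 29 → 2
38 → 18, 29, 33 → 3
18 → none → 0
29 → none → 0
39 → 33 → 1
41 → 33 → 1
33 → none → 0
Sum: 2 + 3 + 0 + 0 + 1 + 1 + 0 = 7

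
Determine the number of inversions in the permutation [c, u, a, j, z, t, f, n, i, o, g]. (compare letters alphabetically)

Element-by-element contributions:
c → a → 1
u → a, j, t, f, n, i, o, g → 8
a → none → 0
j → f, i, g → 3
z → t, f, n, i, o, g → 6
t → f, n, i, o, g → 5
f → none → 0
n → i, g → 2
i → g → 1
o → g → 1
g → none → 0
Sum: 1 + 8 + 0 + 3 + 6 + 5 + 0 + 2 + 1 + 1 + 0 = 27

27 inversions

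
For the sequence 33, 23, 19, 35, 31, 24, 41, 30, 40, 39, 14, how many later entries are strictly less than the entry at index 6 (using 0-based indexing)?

4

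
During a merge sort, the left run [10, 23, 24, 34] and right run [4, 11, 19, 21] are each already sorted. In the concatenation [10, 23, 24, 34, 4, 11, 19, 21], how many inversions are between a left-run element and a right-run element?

For each element r of the right run, count left-run elements greater than r:
r = 4: 10, 23, 24, 34 → 4
r = 11: 23, 24, 34 → 3
r = 19: 23, 24, 34 → 3
r = 21: 23, 24, 34 → 3
Cross-inversions: 4 + 3 + 3 + 3 = 13

13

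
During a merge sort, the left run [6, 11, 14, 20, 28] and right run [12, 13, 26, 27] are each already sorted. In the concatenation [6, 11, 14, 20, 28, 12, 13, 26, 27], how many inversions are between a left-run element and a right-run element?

8 cross-inversions

Take each right-half value and tally the left-half values above it:
r = 12: 14, 20, 28 → 3
r = 13: 14, 20, 28 → 3
r = 26: 28 → 1
r = 27: 28 → 1
Cross-inversions: 3 + 3 + 1 + 1 = 8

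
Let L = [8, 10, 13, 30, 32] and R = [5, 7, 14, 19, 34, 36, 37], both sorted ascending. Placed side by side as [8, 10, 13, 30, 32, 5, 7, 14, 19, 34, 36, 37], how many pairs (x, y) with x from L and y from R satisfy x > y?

14

Count, for every r in R, how many entries of L exceed r:
r = 5: 8, 10, 13, 30, 32 → 5
r = 7: 8, 10, 13, 30, 32 → 5
r = 14: 30, 32 → 2
r = 19: 30, 32 → 2
r = 34: none → 0
r = 36: none → 0
r = 37: none → 0
Cross-inversions: 5 + 5 + 2 + 2 + 0 + 0 + 0 = 14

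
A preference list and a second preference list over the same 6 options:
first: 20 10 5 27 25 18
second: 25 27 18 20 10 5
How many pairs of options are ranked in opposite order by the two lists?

10

Assign each item its position (1..6) in the first ordering, then rewrite the second ordering as that position sequence:
positions: 20→1, 10→2, 5→3, 27→4, 25→5, 18→6
second ordering as positions: [5, 4, 6, 1, 2, 3]
Discordant pairs = inversions in this position sequence.
5: 4, 1, 2, 3 → 4
4: 1, 2, 3 → 3
6: 1, 2, 3 → 3
1: 0
2: 0
3: 0
Total: 4 + 3 + 3 + 0 + 0 + 0 = 10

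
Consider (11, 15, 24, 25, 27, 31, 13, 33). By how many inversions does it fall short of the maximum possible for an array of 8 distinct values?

Maximum inversions for 8 distinct elements is C(8, 2) = 8·7/2 = 28.
Current inversions — for each element, count later smaller elements:
11: 0
15: 1
24: 1
25: 1
27: 1
31: 1
13: 0
33: 0
Current total: 0 + 1 + 1 + 1 + 1 + 1 + 0 + 0 = 5
Shortfall: 28 − 5 = 23

23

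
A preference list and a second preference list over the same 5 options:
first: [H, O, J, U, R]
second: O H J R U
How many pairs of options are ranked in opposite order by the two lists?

2

Assign each item its position (1..5) in the first ordering, then rewrite the second ordering as that position sequence:
positions: H→1, O→2, J→3, U→4, R→5
second ordering as positions: [2, 1, 3, 5, 4]
Discordant pairs = inversions in this position sequence.
2: 1 → 1
1: 0
3: 0
5: 4 → 1
4: 0
Total: 1 + 0 + 0 + 1 + 0 = 2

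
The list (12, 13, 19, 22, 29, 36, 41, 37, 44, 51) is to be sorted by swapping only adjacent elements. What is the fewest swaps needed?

1

Each adjacent swap fixes exactly one inversion, so the minimum swap count equals the number of inversions.
Count inversions — for each element, later elements that are smaller:
12: none → 0
13: none → 0
19: none → 0
22: none → 0
29: none → 0
36: none → 0
41: 37 → 1
37: none → 0
44: none → 0
51: none → 0
Total inversions: 0 + 0 + 0 + 0 + 0 + 0 + 1 + 0 + 0 + 0 = 1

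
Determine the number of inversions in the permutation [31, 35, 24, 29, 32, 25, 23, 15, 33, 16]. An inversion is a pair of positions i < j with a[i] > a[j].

Element-by-element contributions:
31 → 24, 29, 25, 23, 15, 16 → 6
35 → 24, 29, 32, 25, 23, 15, 33, 16 → 8
24 → 23, 15, 16 → 3
29 → 25, 23, 15, 16 → 4
32 → 25, 23, 15, 16 → 4
25 → 23, 15, 16 → 3
23 → 15, 16 → 2
15 → none → 0
33 → 16 → 1
16 → none → 0
Sum: 6 + 8 + 3 + 4 + 4 + 3 + 2 + 0 + 1 + 0 = 31

31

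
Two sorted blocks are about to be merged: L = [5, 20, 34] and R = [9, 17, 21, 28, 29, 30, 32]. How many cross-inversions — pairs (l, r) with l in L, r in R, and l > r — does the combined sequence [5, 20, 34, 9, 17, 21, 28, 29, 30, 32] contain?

9

Count, for every r in R, how many entries of L exceed r:
r = 9: 20, 34 → 2
r = 17: 20, 34 → 2
r = 21: 34 → 1
r = 28: 34 → 1
r = 29: 34 → 1
r = 30: 34 → 1
r = 32: 34 → 1
Cross-inversions: 2 + 2 + 1 + 1 + 1 + 1 + 1 = 9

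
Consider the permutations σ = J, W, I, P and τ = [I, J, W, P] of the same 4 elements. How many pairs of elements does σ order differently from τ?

2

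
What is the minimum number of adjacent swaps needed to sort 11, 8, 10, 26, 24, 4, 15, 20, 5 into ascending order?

Each adjacent swap fixes exactly one inversion, so the minimum swap count equals the number of inversions.
Count inversions — for each element, later elements that are smaller:
11: 8, 10, 4, 5 → 4
8: 4, 5 → 2
10: 4, 5 → 2
26: 24, 4, 15, 20, 5 → 5
24: 4, 15, 20, 5 → 4
4: none → 0
15: 5 → 1
20: 5 → 1
5: none → 0
Total inversions: 4 + 2 + 2 + 5 + 4 + 0 + 1 + 1 + 0 = 19

Swaps: 19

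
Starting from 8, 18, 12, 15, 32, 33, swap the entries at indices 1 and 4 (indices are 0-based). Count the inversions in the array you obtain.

Positions 1 and 4 hold 18 and 32; after swapping, the array is [8, 32, 12, 15, 18, 33].
For each element, count later entries that are smaller:
8: 0
32: 3
12: 0
15: 0
18: 0
33: 0
Sum: 0 + 3 + 0 + 0 + 0 + 0 = 3

There are 3 inversions.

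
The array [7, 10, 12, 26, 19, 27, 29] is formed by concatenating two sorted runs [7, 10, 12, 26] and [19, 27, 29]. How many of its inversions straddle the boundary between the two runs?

1

Count, for every r in R, how many entries of L exceed r:
r = 19: 26 → 1
r = 27: none → 0
r = 29: none → 0
Cross-inversions: 1 + 0 + 0 = 1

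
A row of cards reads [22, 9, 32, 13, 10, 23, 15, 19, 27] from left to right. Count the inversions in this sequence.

14 out-of-order pairs

Count, for each position, how many later elements it exceeds:
22: 5
9: 0
32: 6
13: 1
10: 0
23: 2
15: 0
19: 0
27: 0
Sum: 5 + 0 + 6 + 1 + 0 + 2 + 0 + 0 + 0 = 14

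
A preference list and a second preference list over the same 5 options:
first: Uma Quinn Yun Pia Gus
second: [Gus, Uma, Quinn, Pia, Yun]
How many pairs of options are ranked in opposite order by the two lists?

Assign each item its position (1..5) in the first ordering, then rewrite the second ordering as that position sequence:
positions: Uma→1, Quinn→2, Yun→3, Pia→4, Gus→5
second ordering as positions: [5, 1, 2, 4, 3]
Discordant pairs = inversions in this position sequence.
5: 1, 2, 4, 3 → 4
1: 0
2: 0
4: 3 → 1
3: 0
Total: 4 + 0 + 0 + 1 + 0 = 5

5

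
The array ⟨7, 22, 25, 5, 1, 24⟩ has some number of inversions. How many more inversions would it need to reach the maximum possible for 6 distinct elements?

7

Maximum inversions for 6 distinct elements is C(6, 2) = 6·5/2 = 15.
Current inversions — for each element, count later smaller elements:
7: 2
22: 2
25: 3
5: 1
1: 0
24: 0
Current total: 2 + 2 + 3 + 1 + 0 + 0 = 8
Shortfall: 15 − 8 = 7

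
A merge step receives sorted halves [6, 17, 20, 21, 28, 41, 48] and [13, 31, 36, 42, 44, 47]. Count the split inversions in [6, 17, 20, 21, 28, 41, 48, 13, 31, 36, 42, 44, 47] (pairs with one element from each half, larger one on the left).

Take each right-half value and tally the left-half values above it:
r = 13: 17, 20, 21, 28, 41, 48 → 6
r = 31: 41, 48 → 2
r = 36: 41, 48 → 2
r = 42: 48 → 1
r = 44: 48 → 1
r = 47: 48 → 1
Cross-inversions: 6 + 2 + 2 + 1 + 1 + 1 = 13

13 split inversions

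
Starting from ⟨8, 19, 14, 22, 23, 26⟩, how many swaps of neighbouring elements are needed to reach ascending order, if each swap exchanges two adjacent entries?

There is 1 swap.

Each adjacent swap fixes exactly one inversion, so the minimum swap count equals the number of inversions.
Count inversions — for each element, later elements that are smaller:
8: none → 0
19: 14 → 1
14: none → 0
22: none → 0
23: none → 0
26: none → 0
Total inversions: 0 + 1 + 0 + 0 + 0 + 0 = 1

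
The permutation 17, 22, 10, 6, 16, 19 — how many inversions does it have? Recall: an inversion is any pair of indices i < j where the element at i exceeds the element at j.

8 out-of-order pairs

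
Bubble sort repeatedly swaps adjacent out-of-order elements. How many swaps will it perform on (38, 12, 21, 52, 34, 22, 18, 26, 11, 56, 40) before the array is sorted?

25 swaps

The minimum number of adjacent swaps to sort an array equals its inversion count, since every such swap removes exactly one inversion.
Count inversions — for each element, later elements that are smaller:
38: 12, 21, 34, 22, 18, 26, 11 → 7
12: 11 → 1
21: 18, 11 → 2
52: 34, 22, 18, 26, 11, 40 → 6
34: 22, 18, 26, 11 → 4
22: 18, 11 → 2
18: 11 → 1
26: 11 → 1
11: none → 0
56: 40 → 1
40: none → 0
Total inversions: 7 + 1 + 2 + 6 + 4 + 2 + 1 + 1 + 0 + 1 + 0 = 25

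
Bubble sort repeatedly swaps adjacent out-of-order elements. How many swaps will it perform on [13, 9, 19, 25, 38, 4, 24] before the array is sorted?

The minimum number of adjacent swaps to sort an array equals its inversion count, since every such swap removes exactly one inversion.
Count inversions — for each element, later elements that are smaller:
13: 9, 4 → 2
9: 4 → 1
19: 4 → 1
25: 4, 24 → 2
38: 4, 24 → 2
4: none → 0
24: none → 0
Total inversions: 2 + 1 + 1 + 2 + 2 + 0 + 0 = 8

8 adjacent swaps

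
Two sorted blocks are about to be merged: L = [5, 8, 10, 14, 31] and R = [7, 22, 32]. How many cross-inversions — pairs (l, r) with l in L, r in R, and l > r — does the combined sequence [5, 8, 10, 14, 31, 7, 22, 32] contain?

Take each right-half value and tally the left-half values above it:
r = 7: 8, 10, 14, 31 → 4
r = 22: 31 → 1
r = 32: none → 0
Cross-inversions: 4 + 1 + 0 = 5

5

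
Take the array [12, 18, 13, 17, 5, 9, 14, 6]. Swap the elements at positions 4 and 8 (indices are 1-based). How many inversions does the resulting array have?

Positions 4 and 8 hold 17 and 6; after swapping, the array is [12, 18, 13, 6, 5, 9, 14, 17].
Count, for each position, how many later elements it exceeds:
12 → 6, 5, 9 → 3
18 → 13, 6, 5, 9, 14, 17 → 6
13 → 6, 5, 9 → 3
6 → 5 → 1
5 → none → 0
9 → none → 0
14 → none → 0
17 → none → 0
Sum: 3 + 6 + 3 + 1 + 0 + 0 + 0 + 0 = 13

13 inversions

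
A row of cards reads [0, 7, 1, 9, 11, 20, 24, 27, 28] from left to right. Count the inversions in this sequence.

Element-by-element contributions:
0 → none → 0
7 → 1 → 1
1 → none → 0
9 → none → 0
11 → none → 0
20 → none → 0
24 → none → 0
27 → none → 0
28 → none → 0
Sum: 0 + 1 + 0 + 0 + 0 + 0 + 0 + 0 + 0 = 1

1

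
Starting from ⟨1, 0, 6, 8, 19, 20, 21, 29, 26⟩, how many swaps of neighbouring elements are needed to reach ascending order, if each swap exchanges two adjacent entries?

There are 2 adjacent swaps.

Each adjacent swap fixes exactly one inversion, so the minimum swap count equals the number of inversions.
Count inversions — for each element, later elements that are smaller:
1: 0 → 1
0: none → 0
6: none → 0
8: none → 0
19: none → 0
20: none → 0
21: none → 0
29: 26 → 1
26: none → 0
Total inversions: 1 + 0 + 0 + 0 + 0 + 0 + 0 + 1 + 0 = 2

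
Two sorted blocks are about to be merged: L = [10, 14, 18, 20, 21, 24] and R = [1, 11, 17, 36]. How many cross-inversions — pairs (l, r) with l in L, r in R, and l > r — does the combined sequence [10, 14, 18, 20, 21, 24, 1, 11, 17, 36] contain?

Count, for every r in R, how many entries of L exceed r:
r = 1: 10, 14, 18, 20, 21, 24 → 6
r = 11: 14, 18, 20, 21, 24 → 5
r = 17: 18, 20, 21, 24 → 4
r = 36: none → 0
Cross-inversions: 6 + 5 + 4 + 0 = 15

Split inversions: 15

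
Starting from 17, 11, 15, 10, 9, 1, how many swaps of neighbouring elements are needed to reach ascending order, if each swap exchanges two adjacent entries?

14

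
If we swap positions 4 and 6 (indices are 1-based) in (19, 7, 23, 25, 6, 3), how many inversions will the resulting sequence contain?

Positions 4 and 6 hold 25 and 3; after swapping, the array is [19, 7, 23, 3, 6, 25].
Count, for each position, how many later elements it exceeds:
19 → 7, 3, 6 → 3
7 → 3, 6 → 2
23 → 3, 6 → 2
3 → none → 0
6 → none → 0
25 → none → 0
Sum: 3 + 2 + 2 + 0 + 0 + 0 = 7

7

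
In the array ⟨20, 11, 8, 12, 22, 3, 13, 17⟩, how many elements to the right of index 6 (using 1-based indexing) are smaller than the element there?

0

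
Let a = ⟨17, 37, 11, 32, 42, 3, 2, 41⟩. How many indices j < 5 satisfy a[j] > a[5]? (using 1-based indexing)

The element at index 5 is 42.
Elements before it: 17, 37, 11, 32
None of them are larger than 42.

0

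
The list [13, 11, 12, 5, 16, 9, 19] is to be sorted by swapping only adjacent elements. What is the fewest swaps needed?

The minimum number of adjacent swaps to sort an array equals its inversion count, since every such swap removes exactly one inversion.
Count inversions — for each element, later elements that are smaller:
13: 11, 12, 5, 9 → 4
11: 5, 9 → 2
12: 5, 9 → 2
5: none → 0
16: 9 → 1
9: none → 0
19: none → 0
Total inversions: 4 + 2 + 2 + 0 + 1 + 0 + 0 = 9

9 swaps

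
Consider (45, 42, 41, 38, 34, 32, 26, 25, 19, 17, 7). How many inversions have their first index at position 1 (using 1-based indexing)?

10 such elements

The element at index 1 is 45.
Elements after it: 42, 41, 38, 34, 32, 26, 25, 19, 17, 7
Those smaller than 45: 42, 41, 38, 34, 32, 26, 25, 19, 17, 7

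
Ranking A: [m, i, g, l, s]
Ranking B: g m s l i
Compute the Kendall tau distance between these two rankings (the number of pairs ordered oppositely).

Assign each item its position (1..5) in the first ordering, then rewrite the second ordering as that position sequence:
positions: m→1, i→2, g→3, l→4, s→5
second ordering as positions: [3, 1, 5, 4, 2]
Discordant pairs = inversions in this position sequence.
3: 1, 2 → 2
1: 0
5: 4, 2 → 2
4: 2 → 1
2: 0
Total: 2 + 0 + 2 + 1 + 0 = 5

5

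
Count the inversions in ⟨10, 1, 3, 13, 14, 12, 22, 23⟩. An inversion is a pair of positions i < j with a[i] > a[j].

4 inversions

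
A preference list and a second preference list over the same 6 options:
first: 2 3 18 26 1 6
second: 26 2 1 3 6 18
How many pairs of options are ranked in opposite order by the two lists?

Assign each item its position (1..6) in the first ordering, then rewrite the second ordering as that position sequence:
positions: 2→1, 3→2, 18→3, 26→4, 1→5, 6→6
second ordering as positions: [4, 1, 5, 2, 6, 3]
Discordant pairs = inversions in this position sequence.
4: 1, 2, 3 → 3
1: 0
5: 2, 3 → 2
2: 0
6: 3 → 1
3: 0
Total: 3 + 0 + 2 + 0 + 1 + 0 = 6

6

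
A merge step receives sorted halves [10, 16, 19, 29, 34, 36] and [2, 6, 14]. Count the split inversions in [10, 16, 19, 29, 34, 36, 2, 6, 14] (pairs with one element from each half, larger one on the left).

17

Take each right-half value and tally the left-half values above it:
r = 2: 10, 16, 19, 29, 34, 36 → 6
r = 6: 10, 16, 19, 29, 34, 36 → 6
r = 14: 16, 19, 29, 34, 36 → 5
Cross-inversions: 6 + 6 + 5 = 17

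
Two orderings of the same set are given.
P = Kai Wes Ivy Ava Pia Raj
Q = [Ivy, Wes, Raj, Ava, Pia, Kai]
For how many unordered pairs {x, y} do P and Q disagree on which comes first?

Disagreeing pairs: 8

Assign each item its position (1..6) in the first ordering, then rewrite the second ordering as that position sequence:
positions: Kai→1, Wes→2, Ivy→3, Ava→4, Pia→5, Raj→6
second ordering as positions: [3, 2, 6, 4, 5, 1]
Discordant pairs = inversions in this position sequence.
3: 2, 1 → 2
2: 1 → 1
6: 4, 5, 1 → 3
4: 1 → 1
5: 1 → 1
1: 0
Total: 2 + 1 + 3 + 1 + 1 + 0 = 8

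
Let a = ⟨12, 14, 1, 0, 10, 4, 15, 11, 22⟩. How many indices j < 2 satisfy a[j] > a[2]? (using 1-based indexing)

The element at index 2 is 14.
Elements before it: 12
None of them are larger than 14.

0 such elements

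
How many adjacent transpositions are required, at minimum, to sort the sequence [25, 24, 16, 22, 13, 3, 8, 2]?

The minimum number of adjacent swaps to sort an array equals its inversion count, since every such swap removes exactly one inversion.
Count inversions — for each element, later elements that are smaller:
25: 24, 16, 22, 13, 3, 8, 2 → 7
24: 16, 22, 13, 3, 8, 2 → 6
16: 13, 3, 8, 2 → 4
22: 13, 3, 8, 2 → 4
13: 3, 8, 2 → 3
3: 2 → 1
8: 2 → 1
2: none → 0
Total inversions: 7 + 6 + 4 + 4 + 3 + 1 + 1 + 0 = 26

26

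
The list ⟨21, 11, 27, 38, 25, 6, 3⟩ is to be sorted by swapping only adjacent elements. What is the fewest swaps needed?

14 adjacent swaps

Each adjacent swap fixes exactly one inversion, so the minimum swap count equals the number of inversions.
Count inversions — for each element, later elements that are smaller:
21: 11, 6, 3 → 3
11: 6, 3 → 2
27: 25, 6, 3 → 3
38: 25, 6, 3 → 3
25: 6, 3 → 2
6: 3 → 1
3: none → 0
Total inversions: 3 + 2 + 3 + 3 + 2 + 1 + 0 = 14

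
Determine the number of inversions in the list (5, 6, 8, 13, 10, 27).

1 out-of-order pair

Inversion pairs (indices are 0-based):
(3,4): 13 > 10
That's 1 pair.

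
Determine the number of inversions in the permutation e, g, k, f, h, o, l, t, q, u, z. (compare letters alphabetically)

Count, for each position, how many later elements it exceeds:
e: 0
g: 1
k: 2
f: 0
h: 0
o: 1
l: 0
t: 1
q: 0
u: 0
z: 0
Sum: 0 + 1 + 2 + 0 + 0 + 1 + 0 + 1 + 0 + 0 + 0 = 5

5 out-of-order pairs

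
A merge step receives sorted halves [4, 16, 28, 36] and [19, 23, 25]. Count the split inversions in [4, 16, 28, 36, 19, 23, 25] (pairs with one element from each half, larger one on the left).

Cross-inversions: 6

For each element r of the right run, count left-run elements greater than r:
r = 19: 28, 36 → 2
r = 23: 28, 36 → 2
r = 25: 28, 36 → 2
Cross-inversions: 2 + 2 + 2 = 6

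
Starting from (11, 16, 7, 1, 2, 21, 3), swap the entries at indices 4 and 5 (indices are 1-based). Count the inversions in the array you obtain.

13

Positions 4 and 5 hold 1 and 2; after swapping, the array is [11, 16, 7, 2, 1, 21, 3].
For each element, count later entries that are smaller:
11 → 7, 2, 1, 3 → 4
16 → 7, 2, 1, 3 → 4
7 → 2, 1, 3 → 3
2 → 1 → 1
1 → none → 0
21 → 3 → 1
3 → none → 0
Sum: 4 + 4 + 3 + 1 + 0 + 1 + 0 = 13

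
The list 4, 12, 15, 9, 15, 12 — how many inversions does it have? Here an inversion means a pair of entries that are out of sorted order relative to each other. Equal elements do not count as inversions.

Count, for each position, how many later elements it exceeds:
4 → none → 0
12 → 9 → 1
15 → 9, 12 → 2
9 → none → 0
15 → 12 → 1
12 → none → 0
Sum: 0 + 1 + 2 + 0 + 1 + 0 = 4

4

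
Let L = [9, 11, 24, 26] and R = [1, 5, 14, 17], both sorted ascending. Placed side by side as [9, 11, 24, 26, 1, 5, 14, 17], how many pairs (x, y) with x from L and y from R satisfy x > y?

There are 12 split inversions.

Count, for every r in R, how many entries of L exceed r:
r = 1: 9, 11, 24, 26 → 4
r = 5: 9, 11, 24, 26 → 4
r = 14: 24, 26 → 2
r = 17: 24, 26 → 2
Cross-inversions: 4 + 4 + 2 + 2 = 12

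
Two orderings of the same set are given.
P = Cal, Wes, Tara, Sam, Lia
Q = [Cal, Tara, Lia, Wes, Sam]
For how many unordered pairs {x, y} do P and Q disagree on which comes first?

3

Assign each item its position (1..5) in the first ordering, then rewrite the second ordering as that position sequence:
positions: Cal→1, Wes→2, Tara→3, Sam→4, Lia→5
second ordering as positions: [1, 3, 5, 2, 4]
Discordant pairs = inversions in this position sequence.
1: 0
3: 2 → 1
5: 2, 4 → 2
2: 0
4: 0
Total: 0 + 1 + 2 + 0 + 0 = 3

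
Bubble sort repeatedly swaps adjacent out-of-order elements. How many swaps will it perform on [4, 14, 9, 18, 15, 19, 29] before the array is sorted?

2

The minimum number of adjacent swaps to sort an array equals its inversion count, since every such swap removes exactly one inversion.
Count inversions — for each element, later elements that are smaller:
4: none → 0
14: 9 → 1
9: none → 0
18: 15 → 1
15: none → 0
19: none → 0
29: none → 0
Total inversions: 0 + 1 + 0 + 1 + 0 + 0 + 0 = 2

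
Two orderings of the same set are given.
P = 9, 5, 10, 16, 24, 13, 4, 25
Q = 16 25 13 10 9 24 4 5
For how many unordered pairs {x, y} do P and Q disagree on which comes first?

17 disagreeing pairs

Assign each item its position (1..8) in the first ordering, then rewrite the second ordering as that position sequence:
positions: 9→1, 5→2, 10→3, 16→4, 24→5, 13→6, 4→7, 25→8
second ordering as positions: [4, 8, 6, 3, 1, 5, 7, 2]
Discordant pairs = inversions in this position sequence.
4: 3, 1, 2 → 3
8: 6, 3, 1, 5, 7, 2 → 6
6: 3, 1, 5, 2 → 4
3: 1, 2 → 2
1: 0
5: 2 → 1
7: 2 → 1
2: 0
Total: 3 + 6 + 4 + 2 + 0 + 1 + 1 + 0 = 17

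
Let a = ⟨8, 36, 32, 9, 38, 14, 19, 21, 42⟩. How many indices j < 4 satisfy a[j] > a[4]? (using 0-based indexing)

0

The element at index 4 is 38.
Elements before it: 8, 36, 32, 9
None of them are larger than 38.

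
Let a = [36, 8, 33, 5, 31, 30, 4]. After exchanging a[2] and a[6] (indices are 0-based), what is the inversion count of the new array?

9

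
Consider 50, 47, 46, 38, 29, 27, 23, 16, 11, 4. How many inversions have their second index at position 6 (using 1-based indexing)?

5

The element at index 6 is 27.
Elements before it: 50, 47, 46, 38, 29
Those larger than 27: 50, 47, 46, 38, 29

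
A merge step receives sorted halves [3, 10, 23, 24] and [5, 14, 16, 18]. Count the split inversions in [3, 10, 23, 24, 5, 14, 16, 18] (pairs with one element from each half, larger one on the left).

9 split inversions

Take each right-half value and tally the left-half values above it:
r = 5: 10, 23, 24 → 3
r = 14: 23, 24 → 2
r = 16: 23, 24 → 2
r = 18: 23, 24 → 2
Cross-inversions: 3 + 2 + 2 + 2 = 9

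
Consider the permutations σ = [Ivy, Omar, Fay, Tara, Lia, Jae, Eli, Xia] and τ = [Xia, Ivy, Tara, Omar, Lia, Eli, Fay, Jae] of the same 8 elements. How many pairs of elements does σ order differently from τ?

Assign each item its position (1..8) in the first ordering, then rewrite the second ordering as that position sequence:
positions: Ivy→1, Omar→2, Fay→3, Tara→4, Lia→5, Jae→6, Eli→7, Xia→8
second ordering as positions: [8, 1, 4, 2, 5, 7, 3, 6]
Discordant pairs = inversions in this position sequence.
8: 1, 4, 2, 5, 7, 3, 6 → 7
1: 0
4: 2, 3 → 2
2: 0
5: 3 → 1
7: 3, 6 → 2
3: 0
6: 0
Total: 7 + 0 + 2 + 0 + 1 + 2 + 0 + 0 = 12

Discordant pairs: 12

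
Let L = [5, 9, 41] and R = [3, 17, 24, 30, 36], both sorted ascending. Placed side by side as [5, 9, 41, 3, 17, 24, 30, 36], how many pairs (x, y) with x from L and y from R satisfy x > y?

Take each right-half value and tally the left-half values above it:
r = 3: 5, 9, 41 → 3
r = 17: 41 → 1
r = 24: 41 → 1
r = 30: 41 → 1
r = 36: 41 → 1
Cross-inversions: 3 + 1 + 1 + 1 + 1 = 7

There are 7 split inversions.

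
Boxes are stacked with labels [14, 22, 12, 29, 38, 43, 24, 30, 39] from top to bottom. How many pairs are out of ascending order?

Sweep left to right; for each value list the smaller values that follow it:
14 → 12 → 1
22 → 12 → 1
12 → none → 0
29 → 24 → 1
38 → 24, 30 → 2
43 → 24, 30, 39 → 3
24 → none → 0
30 → none → 0
39 → none → 0
Sum: 1 + 1 + 0 + 1 + 2 + 3 + 0 + 0 + 0 = 8

8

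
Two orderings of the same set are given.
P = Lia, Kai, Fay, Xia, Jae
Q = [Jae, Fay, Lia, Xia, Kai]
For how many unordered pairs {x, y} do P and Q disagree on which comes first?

7 disagreeing pairs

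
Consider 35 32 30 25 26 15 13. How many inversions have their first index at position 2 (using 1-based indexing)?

The element at index 2 is 32.
Elements after it: 30, 25, 26, 15, 13
Those smaller than 32: 30, 25, 26, 15, 13

5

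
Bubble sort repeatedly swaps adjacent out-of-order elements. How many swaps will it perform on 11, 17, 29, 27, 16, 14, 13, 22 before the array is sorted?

15 adjacent swaps

Minimum adjacent swaps = number of inversions (each swap of adjacent out-of-order elements removes one inversion and no swap can remove more).
Count inversions — for each element, later elements that are smaller:
11: none → 0
17: 16, 14, 13 → 3
29: 27, 16, 14, 13, 22 → 5
27: 16, 14, 13, 22 → 4
16: 14, 13 → 2
14: 13 → 1
13: none → 0
22: none → 0
Total inversions: 0 + 3 + 5 + 4 + 2 + 1 + 0 + 0 = 15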